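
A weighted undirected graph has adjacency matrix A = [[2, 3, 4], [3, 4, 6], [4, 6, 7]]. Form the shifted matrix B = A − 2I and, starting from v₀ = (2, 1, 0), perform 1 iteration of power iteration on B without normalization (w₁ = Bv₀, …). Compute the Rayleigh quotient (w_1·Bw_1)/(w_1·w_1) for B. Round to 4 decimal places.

B = A − 2I has rows (0, 3, 4); (3, 2, 6); (4, 6, 5)
w1 = Bv₀ = (0·2 + 3·1 + 4·0; 3·2 + 2·1 + 6·0; 4·2 + 6·1 + 5·0) = (3, 8, 14)
Bw1 = (80, 109, 130)
w1·Bw1 = 2932; w1·w1 = 269; μ ≈ 2932/269 = 10.8996

μ ≈ 10.8996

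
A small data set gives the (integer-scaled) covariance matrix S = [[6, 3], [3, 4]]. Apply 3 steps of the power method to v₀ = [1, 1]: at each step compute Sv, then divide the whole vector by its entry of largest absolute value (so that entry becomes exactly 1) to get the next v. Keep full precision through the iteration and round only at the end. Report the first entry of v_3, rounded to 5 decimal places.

1.00000

Sv0 = (9.000000, 7.000000); divide by 9.000000 → v1 = (1.000000, 0.777778)
Sv1 = (8.333333, 6.111111); divide by 8.333333 → v2 = (1.000000, 0.733333)
Sv2 = (8.200000, 5.933333); divide by 8.200000 → v3 = (1.000000, 0.723577)
Requested entry of v3: 615/615 = 1.00000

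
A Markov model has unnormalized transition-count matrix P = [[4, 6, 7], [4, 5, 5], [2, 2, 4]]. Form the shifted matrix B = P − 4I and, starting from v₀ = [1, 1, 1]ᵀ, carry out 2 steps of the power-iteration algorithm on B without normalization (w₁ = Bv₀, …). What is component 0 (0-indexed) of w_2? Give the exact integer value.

B = P − 4I has rows (0, 6, 7); (4, 1, 5); (2, 2, 0)
w1 = Bv₀ = (13, 10, 4)
w2 = Bw1 = (88, 82, 46)
Requested component of w2: 88

88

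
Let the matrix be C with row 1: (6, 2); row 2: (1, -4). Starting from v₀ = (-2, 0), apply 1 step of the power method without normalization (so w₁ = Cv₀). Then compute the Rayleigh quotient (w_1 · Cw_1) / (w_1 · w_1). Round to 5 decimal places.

6.21622

w1 = Cv₀ = (-12, -2)
Cw1 = (-76, -4)
w1·Cw1 = (-12)·(-76) + (-2)·(-4) = 920; w1·w1 = (-12)·(-12) + (-2)·(-2) = 148
λ ≈ 920/148 = 6.21622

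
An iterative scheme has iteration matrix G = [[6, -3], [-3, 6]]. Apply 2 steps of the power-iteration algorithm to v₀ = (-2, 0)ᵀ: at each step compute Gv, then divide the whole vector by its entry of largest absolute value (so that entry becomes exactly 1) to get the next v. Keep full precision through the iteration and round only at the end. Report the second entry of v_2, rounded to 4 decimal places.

Gv0 = (-12.00000, 6.00000); divide by -12.00000 → v1 = (1.00000, -0.50000)
Gv1 = (7.50000, -6.00000); divide by 7.50000 → v2 = (1.00000, -0.80000)
Requested entry of v2: 72/-90 = -0.8000

-0.8000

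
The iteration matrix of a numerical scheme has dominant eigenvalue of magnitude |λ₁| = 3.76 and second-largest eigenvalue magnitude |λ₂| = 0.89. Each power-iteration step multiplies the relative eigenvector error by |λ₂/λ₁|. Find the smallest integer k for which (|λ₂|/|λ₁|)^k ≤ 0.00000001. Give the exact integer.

13

|λ₂/λ₁| = 0.89/3.76 = 0.23670
Need k ≥ ln(0.00000001) / ln(0.23670) = -18.4207 / -1.4410 ≈ 12.784
Smallest integer k satisfying the bound: 13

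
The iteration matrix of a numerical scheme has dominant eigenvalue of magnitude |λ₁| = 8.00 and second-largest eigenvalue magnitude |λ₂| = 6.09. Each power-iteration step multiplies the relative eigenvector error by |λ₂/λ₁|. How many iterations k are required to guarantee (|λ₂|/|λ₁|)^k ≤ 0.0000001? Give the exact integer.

|λ₂/λ₁| = 6.09/8.00 = 0.76125
Need k ≥ ln(0.0000001) / ln(0.76125) = -16.1181 / -0.2728 ≈ 59.085
Smallest integer k satisfying the bound: 60

60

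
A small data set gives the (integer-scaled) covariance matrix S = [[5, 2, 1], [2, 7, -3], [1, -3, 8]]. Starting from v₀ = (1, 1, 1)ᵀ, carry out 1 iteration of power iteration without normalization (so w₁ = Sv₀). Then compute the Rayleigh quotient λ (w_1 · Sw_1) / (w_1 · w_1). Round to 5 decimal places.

w1 = Sv₀ = (5·1 + 2·1 + 1·1; 2·1 + 7·1 + (-3)·1; 1·1 + (-3)·1 + 8·1) = (8, 6, 6)
Sw1 = (58, 40, 38)
w1·Sw1 = 8·58 + 6·40 + 6·38 = 932; w1·w1 = 8·8 + 6·6 + 6·6 = 136
λ ≈ 932/136 = 6.85294

6.85294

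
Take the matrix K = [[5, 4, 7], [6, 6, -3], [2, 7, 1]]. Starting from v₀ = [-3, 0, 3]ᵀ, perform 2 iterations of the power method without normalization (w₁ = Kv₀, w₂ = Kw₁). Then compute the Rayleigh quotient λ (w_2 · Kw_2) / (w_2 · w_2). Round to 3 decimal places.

9.375

w1 = Kv₀ = (5·(-3) + 4·0 + 7·3; 6·(-3) + 6·0 + (-3)·3; 2·(-3) + 7·0 + 1·3) = (6, -27, -3)
w2 = Kw1 = (5·6 + 4·(-27) + 7·(-3); 6·6 + 6·(-27) + (-3)·(-3); 2·6 + 7·(-27) + 1·(-3)) = (-99, -117, -180)
Kw2 = (-2223, -756, -1197)
w2·Kw2 = (-99)·(-2223) + (-117)·(-756) + (-180)·(-1197) = 523989; w2·w2 = (-99)·(-99) + (-117)·(-117) + (-180)·(-180) = 55890
λ ≈ 523989/55890 = 9.375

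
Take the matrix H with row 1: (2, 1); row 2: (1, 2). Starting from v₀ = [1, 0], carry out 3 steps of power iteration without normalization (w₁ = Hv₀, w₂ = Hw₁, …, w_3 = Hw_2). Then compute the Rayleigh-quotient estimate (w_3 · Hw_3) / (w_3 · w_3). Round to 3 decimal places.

w1 = Hv₀ = (2, 1)
w2 = Hw1 = (5, 4)
w3 = Hw2 = (14, 13)
Hw3 = (41, 40)
w3·Hw3 = 14·41 + 13·40 = 1094; w3·w3 = 14·14 + 13·13 = 365
λ ≈ 1094/365 = 2.997

λ ≈ 2.997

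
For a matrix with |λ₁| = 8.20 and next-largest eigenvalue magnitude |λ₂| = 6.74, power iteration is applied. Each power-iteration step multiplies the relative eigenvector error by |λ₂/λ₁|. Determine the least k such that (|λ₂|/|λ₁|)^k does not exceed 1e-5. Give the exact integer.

59

|λ₂/λ₁| = 6.74/8.20 = 0.82195
Need k ≥ ln(1e-5) / ln(0.82195) = -11.5129 / -0.1961 ≈ 58.717
Smallest integer k satisfying the bound: 59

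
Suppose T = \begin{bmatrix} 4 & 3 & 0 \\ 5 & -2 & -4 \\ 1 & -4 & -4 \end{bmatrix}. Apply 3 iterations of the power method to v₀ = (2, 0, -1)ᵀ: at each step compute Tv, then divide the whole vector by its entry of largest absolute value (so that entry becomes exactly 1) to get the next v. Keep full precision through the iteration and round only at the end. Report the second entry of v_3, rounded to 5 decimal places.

Tv0 = (8.000000, 14.000000, 6.000000); divide by 14.000000 → v1 = (0.571429, 1.000000, 0.428571)
Tv1 = (5.285714, -0.857143, -5.142857); divide by 5.285714 → v2 = (1.000000, -0.162162, -0.972973)
Tv2 = (3.513514, 9.216216, 5.540541); divide by 9.216216 → v3 = (0.381232, 1.000000, 0.601173)
Requested entry of v3: 682/682 = 1.00000

1.00000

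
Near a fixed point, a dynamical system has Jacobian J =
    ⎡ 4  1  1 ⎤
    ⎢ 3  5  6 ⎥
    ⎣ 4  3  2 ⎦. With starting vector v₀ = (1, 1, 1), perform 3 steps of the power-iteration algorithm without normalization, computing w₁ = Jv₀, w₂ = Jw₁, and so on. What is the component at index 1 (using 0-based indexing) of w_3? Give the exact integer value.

1355

w1 = Jv₀ = (6, 14, 9)
w2 = Jw1 = (47, 142, 84)
w3 = Jw2 = (414, 1355, 782)
The requested component of w3 is 1355.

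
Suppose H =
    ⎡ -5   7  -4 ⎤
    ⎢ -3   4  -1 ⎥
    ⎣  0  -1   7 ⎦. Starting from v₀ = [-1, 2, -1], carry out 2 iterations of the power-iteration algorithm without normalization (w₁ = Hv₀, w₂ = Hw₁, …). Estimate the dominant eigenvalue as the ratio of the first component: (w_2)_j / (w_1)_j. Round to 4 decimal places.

w1 = Hv₀ = (23, 12, -9)
w2 = Hw1 = (5, -12, -75)
Ratio at component: 5 / 23 = 0.2174

λ ≈ 0.2174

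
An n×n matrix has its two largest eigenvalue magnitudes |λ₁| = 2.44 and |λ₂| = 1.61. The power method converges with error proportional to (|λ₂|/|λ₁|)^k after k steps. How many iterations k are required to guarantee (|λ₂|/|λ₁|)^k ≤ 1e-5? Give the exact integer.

|λ₂/λ₁| = 1.61/2.44 = 0.65984
Need k ≥ ln(1e-5) / ln(0.65984) = -11.5129 / -0.4158 ≈ 27.691
Smallest integer k satisfying the bound: 28

28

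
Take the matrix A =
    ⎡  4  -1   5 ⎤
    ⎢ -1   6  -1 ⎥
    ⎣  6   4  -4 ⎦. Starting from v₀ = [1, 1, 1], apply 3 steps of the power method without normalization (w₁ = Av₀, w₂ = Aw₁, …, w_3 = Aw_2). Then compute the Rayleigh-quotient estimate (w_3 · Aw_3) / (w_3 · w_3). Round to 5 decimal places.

w1 = Av₀ = (4·1 + (-1)·1 + 5·1; (-1)·1 + 6·1 + (-1)·1; 6·1 + 4·1 + (-4)·1) = (8, 4, 6)
w2 = Aw1 = (4·8 + (-1)·4 + 5·6; (-1)·8 + 6·4 + (-1)·6; 6·8 + 4·4 + (-4)·6) = (58, 10, 40)
w3 = Aw2 = (422, -38, 228)
Aw3 = (2866, -878, 1468)
w3·Aw3 = 422·2866 + (-38)·(-878) + 228·1468 = 1577520; w3·w3 = 422·422 + (-38)·(-38) + 228·228 = 231512
λ ≈ 1577520/231512 = 6.81399

6.81399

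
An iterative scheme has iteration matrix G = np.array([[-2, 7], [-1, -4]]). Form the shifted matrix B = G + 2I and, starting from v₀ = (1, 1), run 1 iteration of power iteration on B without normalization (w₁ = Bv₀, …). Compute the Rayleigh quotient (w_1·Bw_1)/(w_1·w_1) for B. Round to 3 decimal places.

-2.483

B = G + 2I has rows (0, 7); (-1, -2)
w1 = Bv₀ = (0·1 + 7·1; (-1)·1 + (-2)·1) = (7, -3)
Bw1 = (-21, -1)
w1·Bw1 = -144; w1·w1 = 58; μ ≈ -144/58 = -2.483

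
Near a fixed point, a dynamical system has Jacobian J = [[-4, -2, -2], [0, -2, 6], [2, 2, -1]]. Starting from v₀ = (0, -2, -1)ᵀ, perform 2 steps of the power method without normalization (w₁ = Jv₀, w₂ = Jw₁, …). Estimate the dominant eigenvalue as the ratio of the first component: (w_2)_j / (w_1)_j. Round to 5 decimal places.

-2.33333

w1 = Jv₀ = (6, -2, -3)
w2 = Jw1 = (-14, -14, 11)
Ratio at component: -14 / 6 = -2.33333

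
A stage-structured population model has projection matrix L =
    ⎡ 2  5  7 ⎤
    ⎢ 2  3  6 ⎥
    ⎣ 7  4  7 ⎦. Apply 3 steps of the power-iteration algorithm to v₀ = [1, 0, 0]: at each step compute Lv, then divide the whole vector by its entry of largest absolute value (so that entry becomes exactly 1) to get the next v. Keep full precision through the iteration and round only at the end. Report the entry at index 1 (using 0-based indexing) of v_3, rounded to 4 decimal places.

Lv0 = (2.00000, 2.00000, 7.00000); divide by 7.00000 → v1 = (0.28571, 0.28571, 1.00000)
Lv1 = (9.00000, 7.42857, 10.14286); divide by 10.14286 → v2 = (0.88732, 0.73239, 1.00000)
Lv2 = (12.43662, 9.97183, 16.14085); divide by 16.14085 → v3 = (0.77051, 0.61780, 1.00000)
Requested entry of v3: 708/1146 = 0.6178

0.6178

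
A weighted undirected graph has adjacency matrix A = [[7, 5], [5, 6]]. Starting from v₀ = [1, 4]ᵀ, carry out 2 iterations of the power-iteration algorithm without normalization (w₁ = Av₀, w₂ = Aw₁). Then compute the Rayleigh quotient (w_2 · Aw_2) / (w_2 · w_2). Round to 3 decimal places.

w1 = Av₀ = (7·1 + 5·4; 5·1 + 6·4) = (27, 29)
w2 = Aw1 = (7·27 + 5·29; 5·27 + 6·29) = (334, 309)
Aw2 = (3883, 3524)
w2·Aw2 = 334·3883 + 309·3524 = 2385838; w2·w2 = 334·334 + 309·309 = 207037
λ ≈ 2385838/207037 = 11.524

λ ≈ 11.524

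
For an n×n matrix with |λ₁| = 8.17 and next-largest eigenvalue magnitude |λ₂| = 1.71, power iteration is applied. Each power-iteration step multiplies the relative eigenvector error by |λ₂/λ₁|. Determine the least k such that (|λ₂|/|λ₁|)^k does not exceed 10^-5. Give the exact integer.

|λ₂/λ₁| = 1.71/8.17 = 0.20930
Need k ≥ ln(10^-5) / ln(0.20930) = -11.5129 / -1.5640 ≈ 7.361
Smallest integer k satisfying the bound: 8

8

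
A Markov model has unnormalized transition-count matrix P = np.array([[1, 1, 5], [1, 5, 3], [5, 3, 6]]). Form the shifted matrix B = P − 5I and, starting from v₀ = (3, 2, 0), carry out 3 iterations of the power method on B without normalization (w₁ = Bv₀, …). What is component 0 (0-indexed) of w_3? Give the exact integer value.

-639

B = P − 5I has rows (-4, 1, 5); (1, 0, 3); (5, 3, 1)
w1 = Bv₀ = ((-4)·3 + 1·2 + 5·0; 1·3 + 0·2 + 3·0; 5·3 + 3·2 + 1·0) = (-10, 3, 21)
w2 = Bw1 = ((-4)·(-10) + 1·3 + 5·21; 1·(-10) + 0·3 + 3·21; 5·(-10) + 3·3 + 1·21) = (148, 53, -20)
w3 = Bw2 = (-639, 88, 879)
Requested component of w3: -639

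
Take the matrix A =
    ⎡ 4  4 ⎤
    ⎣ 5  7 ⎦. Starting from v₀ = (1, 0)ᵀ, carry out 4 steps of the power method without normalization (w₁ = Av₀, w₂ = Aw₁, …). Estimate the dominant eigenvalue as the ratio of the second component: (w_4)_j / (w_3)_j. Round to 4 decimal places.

10.2212

w1 = Av₀ = (4·1 + 4·0; 5·1 + 7·0) = (4, 5)
w2 = Aw1 = (4·4 + 4·5; 5·4 + 7·5) = (36, 55)
w3 = Aw2 = (364, 565)
w4 = Aw3 = (3716, 5775)
Ratio at component: 5775 / 565 = 10.2212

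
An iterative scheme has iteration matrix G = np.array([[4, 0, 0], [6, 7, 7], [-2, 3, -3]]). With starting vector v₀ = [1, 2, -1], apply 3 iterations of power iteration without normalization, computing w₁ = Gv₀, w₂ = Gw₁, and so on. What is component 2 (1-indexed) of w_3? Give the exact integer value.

w1 = Gv₀ = (4, 13, 7)
w2 = Gw1 = (16, 164, 10)
w3 = Gw2 = (64, 1314, 430)
The requested component of w3 is 1314.

1314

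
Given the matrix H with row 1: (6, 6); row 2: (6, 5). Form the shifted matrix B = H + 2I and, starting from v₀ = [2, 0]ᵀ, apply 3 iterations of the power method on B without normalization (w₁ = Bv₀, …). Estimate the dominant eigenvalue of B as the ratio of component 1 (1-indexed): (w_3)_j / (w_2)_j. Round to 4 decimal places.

B = H + 2I has rows (8, 6); (6, 7)
w1 = Bv₀ = (16, 12)
w2 = Bw1 = (200, 180)
w3 = Bw2 = (2680, 2460)
Ratio: 2680/200 = 13.4000

μ ≈ 13.4000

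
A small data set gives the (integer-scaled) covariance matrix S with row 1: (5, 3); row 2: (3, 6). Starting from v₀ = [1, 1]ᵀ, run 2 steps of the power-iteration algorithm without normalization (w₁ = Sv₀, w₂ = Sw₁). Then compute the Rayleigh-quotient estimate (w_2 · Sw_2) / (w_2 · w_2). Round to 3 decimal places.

w1 = Sv₀ = (5·1 + 3·1; 3·1 + 6·1) = (8, 9)
w2 = Sw1 = (5·8 + 3·9; 3·8 + 6·9) = (67, 78)
Sw2 = (569, 669)
w2·Sw2 = 67·569 + 78·669 = 90305; w2·w2 = 67·67 + 78·78 = 10573
λ ≈ 90305/10573 = 8.541

λ ≈ 8.541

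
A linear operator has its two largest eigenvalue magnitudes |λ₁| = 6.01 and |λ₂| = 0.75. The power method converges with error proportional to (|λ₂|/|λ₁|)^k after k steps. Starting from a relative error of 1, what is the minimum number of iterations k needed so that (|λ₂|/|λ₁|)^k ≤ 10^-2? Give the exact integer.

3

|λ₂/λ₁| = 0.75/6.01 = 0.12479
Need k ≥ ln(10^-2) / ln(0.12479) = -4.6052 / -2.0811 ≈ 2.213
Smallest integer k satisfying the bound: 3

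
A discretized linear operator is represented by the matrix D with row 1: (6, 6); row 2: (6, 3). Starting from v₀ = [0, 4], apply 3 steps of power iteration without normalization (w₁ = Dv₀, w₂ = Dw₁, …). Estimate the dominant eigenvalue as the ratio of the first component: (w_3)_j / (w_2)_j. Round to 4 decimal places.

w1 = Dv₀ = (6·0 + 6·4; 6·0 + 3·4) = (24, 12)
w2 = Dw1 = (6·24 + 6·12; 6·24 + 3·12) = (216, 180)
w3 = Dw2 = (2376, 1836)
Ratio at component: 2376 / 216 = 11.0000

λ ≈ 11.0000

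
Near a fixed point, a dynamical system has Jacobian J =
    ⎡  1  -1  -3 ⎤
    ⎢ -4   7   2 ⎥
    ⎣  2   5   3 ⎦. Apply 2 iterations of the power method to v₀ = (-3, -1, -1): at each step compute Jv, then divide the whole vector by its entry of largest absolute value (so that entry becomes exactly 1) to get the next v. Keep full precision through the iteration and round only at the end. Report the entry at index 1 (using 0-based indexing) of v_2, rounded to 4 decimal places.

-0.2750

Jv0 = (1.00000, 3.00000, -14.00000); divide by -14.00000 → v1 = (-0.07143, -0.21429, 1.00000)
Jv1 = (-2.85714, 0.78571, 1.78571); divide by -2.85714 → v2 = (1.00000, -0.27500, -0.62500)
Requested entry of v2: -11/40 = -0.2750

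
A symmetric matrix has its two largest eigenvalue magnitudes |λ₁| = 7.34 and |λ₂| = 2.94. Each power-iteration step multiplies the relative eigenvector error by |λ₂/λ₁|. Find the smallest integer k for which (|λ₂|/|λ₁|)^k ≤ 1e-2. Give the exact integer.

6

|λ₂/λ₁| = 2.94/7.34 = 0.40054
Need k ≥ ln(1e-2) / ln(0.40054) = -4.6052 / -0.9149 ≈ 5.033
Smallest integer k satisfying the bound: 6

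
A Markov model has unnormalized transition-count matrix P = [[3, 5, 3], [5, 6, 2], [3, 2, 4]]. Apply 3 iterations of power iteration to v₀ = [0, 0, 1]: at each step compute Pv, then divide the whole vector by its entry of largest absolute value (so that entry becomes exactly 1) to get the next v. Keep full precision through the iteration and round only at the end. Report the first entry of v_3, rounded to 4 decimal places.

0.8392

Pv0 = (3.00000, 2.00000, 4.00000); divide by 4.00000 → v1 = (0.75000, 0.50000, 1.00000)
Pv1 = (7.75000, 8.75000, 7.25000); divide by 8.75000 → v2 = (0.88571, 1.00000, 0.82857)
Pv2 = (10.14286, 12.08571, 7.97143); divide by 12.08571 → v3 = (0.83924, 1.00000, 0.65957)
Requested entry of v3: 355/423 = 0.8392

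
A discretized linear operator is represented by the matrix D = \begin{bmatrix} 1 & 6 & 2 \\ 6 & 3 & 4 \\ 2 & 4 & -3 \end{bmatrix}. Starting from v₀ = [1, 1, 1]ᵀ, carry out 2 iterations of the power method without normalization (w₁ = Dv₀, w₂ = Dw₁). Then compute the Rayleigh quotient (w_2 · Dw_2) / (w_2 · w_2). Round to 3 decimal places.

w1 = Dv₀ = (9, 13, 3)
w2 = Dw1 = (93, 105, 61)
Dw2 = (845, 1117, 423)
w2·Dw2 = 93·845 + 105·1117 + 61·423 = 221673; w2·w2 = 93·93 + 105·105 + 61·61 = 23395
λ ≈ 221673/23395 = 9.475

λ ≈ 9.475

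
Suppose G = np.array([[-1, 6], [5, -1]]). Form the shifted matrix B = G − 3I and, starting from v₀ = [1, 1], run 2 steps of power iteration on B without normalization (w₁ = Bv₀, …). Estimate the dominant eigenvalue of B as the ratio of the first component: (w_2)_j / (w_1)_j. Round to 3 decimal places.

B = G − 3I has rows (-4, 6); (5, -4)
w1 = Bv₀ = (2, 1)
w2 = Bw1 = (-2, 6)
Ratio: -2/2 = -1.000

μ ≈ -1.000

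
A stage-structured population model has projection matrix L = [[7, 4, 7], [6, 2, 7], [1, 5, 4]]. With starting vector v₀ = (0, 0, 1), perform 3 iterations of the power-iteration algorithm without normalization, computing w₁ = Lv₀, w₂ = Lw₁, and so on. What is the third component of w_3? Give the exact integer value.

757

w1 = Lv₀ = (7, 7, 4)
w2 = Lw1 = (105, 84, 58)
w3 = Lw2 = (1477, 1204, 757)
The requested component of w3 is 757.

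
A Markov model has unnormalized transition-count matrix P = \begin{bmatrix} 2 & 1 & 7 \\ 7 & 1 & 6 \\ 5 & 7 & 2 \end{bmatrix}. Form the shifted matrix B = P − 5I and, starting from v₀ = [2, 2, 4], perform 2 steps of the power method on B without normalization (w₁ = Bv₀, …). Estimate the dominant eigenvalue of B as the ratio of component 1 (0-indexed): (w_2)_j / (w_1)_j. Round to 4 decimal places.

4.0000

B = P − 5I has rows (-3, 1, 7); (7, -4, 6); (5, 7, -3)
w1 = Bv₀ = (24, 30, 12)
w2 = Bw1 = (42, 120, 294)
Ratio: 120/30 = 4.0000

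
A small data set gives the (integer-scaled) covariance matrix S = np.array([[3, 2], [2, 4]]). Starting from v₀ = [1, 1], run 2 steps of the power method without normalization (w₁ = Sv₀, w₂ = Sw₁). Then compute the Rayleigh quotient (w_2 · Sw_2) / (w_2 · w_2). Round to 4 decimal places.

w1 = Sv₀ = (3·1 + 2·1; 2·1 + 4·1) = (5, 6)
w2 = Sw1 = (3·5 + 2·6; 2·5 + 4·6) = (27, 34)
Sw2 = (149, 190)
w2·Sw2 = 27·149 + 34·190 = 10483; w2·w2 = 27·27 + 34·34 = 1885
λ ≈ 10483/1885 = 5.5613

5.5613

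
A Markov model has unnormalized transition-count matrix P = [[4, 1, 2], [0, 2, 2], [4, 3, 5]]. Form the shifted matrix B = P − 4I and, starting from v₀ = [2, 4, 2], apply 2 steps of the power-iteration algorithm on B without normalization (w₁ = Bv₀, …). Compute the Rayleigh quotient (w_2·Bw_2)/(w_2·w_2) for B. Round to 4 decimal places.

B = P − 4I has rows (0, 1, 2); (0, -2, 2); (4, 3, 1)
w1 = Bv₀ = (0·2 + 1·4 + 2·2; 0·2 + (-2)·4 + 2·2; 4·2 + 3·4 + 1·2) = (8, -4, 22)
w2 = Bw1 = (0·8 + 1·(-4) + 2·22; 0·8 + (-2)·(-4) + 2·22; 4·8 + 3·(-4) + 1·22) = (40, 52, 42)
Bw2 = (136, -20, 358)
w2·Bw2 = 19436; w2·w2 = 6068; μ ≈ 19436/6068 = 3.2030

3.2030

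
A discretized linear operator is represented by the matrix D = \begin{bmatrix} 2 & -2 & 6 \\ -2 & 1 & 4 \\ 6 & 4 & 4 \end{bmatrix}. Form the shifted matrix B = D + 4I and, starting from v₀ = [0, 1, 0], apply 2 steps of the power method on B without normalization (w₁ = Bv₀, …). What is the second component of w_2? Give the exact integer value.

45

B = D + 4I has rows (6, -2, 6); (-2, 5, 4); (6, 4, 8)
w1 = Bv₀ = (6·0 + (-2)·1 + 6·0; (-2)·0 + 5·1 + 4·0; 6·0 + 4·1 + 8·0) = (-2, 5, 4)
w2 = Bw1 = (6·(-2) + (-2)·5 + 6·4; (-2)·(-2) + 5·5 + 4·4; 6·(-2) + 4·5 + 8·4) = (2, 45, 40)
Requested component of w2: 45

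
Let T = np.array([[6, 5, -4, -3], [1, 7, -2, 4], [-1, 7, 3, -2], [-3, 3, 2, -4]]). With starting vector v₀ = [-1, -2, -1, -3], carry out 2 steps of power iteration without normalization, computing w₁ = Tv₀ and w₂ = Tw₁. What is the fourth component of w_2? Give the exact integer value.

w1 = Tv₀ = (-3, -25, -10, 7)
w2 = Tw1 = (-124, -130, -216, -114)
The requested component of w2 is -114.

-114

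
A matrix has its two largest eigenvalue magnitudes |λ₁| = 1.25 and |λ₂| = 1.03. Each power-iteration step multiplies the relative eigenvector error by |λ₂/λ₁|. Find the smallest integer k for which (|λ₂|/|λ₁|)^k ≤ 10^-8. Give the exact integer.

96

|λ₂/λ₁| = 1.03/1.25 = 0.82400
Need k ≥ ln(10^-8) / ln(0.82400) = -18.4207 / -0.1936 ≈ 95.156
Smallest integer k satisfying the bound: 96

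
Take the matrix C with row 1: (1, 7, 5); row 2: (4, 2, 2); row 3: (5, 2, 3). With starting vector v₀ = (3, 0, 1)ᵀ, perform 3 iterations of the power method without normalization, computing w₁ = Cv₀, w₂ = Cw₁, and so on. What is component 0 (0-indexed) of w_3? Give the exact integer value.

1478

w1 = Cv₀ = (1·3 + 7·0 + 5·1; 4·3 + 2·0 + 2·1; 5·3 + 2·0 + 3·1) = (8, 14, 18)
w2 = Cw1 = (1·8 + 7·14 + 5·18; 4·8 + 2·14 + 2·18; 5·8 + 2·14 + 3·18) = (196, 96, 122)
w3 = Cw2 = (1478, 1220, 1538)
The requested component of w3 is 1478.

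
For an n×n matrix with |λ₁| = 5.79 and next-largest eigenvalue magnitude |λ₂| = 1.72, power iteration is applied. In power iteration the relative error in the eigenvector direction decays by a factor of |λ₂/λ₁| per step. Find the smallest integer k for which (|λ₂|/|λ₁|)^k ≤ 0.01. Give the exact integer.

4

|λ₂/λ₁| = 1.72/5.79 = 0.29706
Need k ≥ ln(0.01) / ln(0.29706) = -4.6052 / -1.2138 ≈ 3.794
Smallest integer k satisfying the bound: 4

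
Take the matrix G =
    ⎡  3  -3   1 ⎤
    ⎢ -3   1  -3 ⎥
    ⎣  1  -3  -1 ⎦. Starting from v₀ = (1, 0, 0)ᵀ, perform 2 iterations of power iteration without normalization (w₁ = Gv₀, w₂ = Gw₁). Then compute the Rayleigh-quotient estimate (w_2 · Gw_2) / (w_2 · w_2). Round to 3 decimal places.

6.089

w1 = Gv₀ = (3, -3, 1)
w2 = Gw1 = (19, -15, 11)
Gw2 = (113, -105, 53)
w2·Gw2 = 19·113 + (-15)·(-105) + 11·53 = 4305; w2·w2 = 19·19 + (-15)·(-15) + 11·11 = 707
λ ≈ 4305/707 = 6.089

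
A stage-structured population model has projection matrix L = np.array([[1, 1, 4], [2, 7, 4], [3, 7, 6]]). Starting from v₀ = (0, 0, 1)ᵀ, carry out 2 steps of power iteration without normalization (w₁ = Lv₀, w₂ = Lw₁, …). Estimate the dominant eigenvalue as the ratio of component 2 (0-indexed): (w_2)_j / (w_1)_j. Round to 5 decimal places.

w1 = Lv₀ = (1·0 + 1·0 + 4·1; 2·0 + 7·0 + 4·1; 3·0 + 7·0 + 6·1) = (4, 4, 6)
w2 = Lw1 = (1·4 + 1·4 + 4·6; 2·4 + 7·4 + 4·6; 3·4 + 7·4 + 6·6) = (32, 60, 76)
Ratio at component: 76 / 6 = 12.66667

12.66667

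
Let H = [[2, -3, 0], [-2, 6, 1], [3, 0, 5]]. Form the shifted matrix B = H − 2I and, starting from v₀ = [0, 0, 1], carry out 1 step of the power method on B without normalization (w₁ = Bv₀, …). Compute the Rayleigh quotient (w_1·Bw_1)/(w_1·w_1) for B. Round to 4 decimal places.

B = H − 2I has rows (0, -3, 0); (-2, 4, 1); (3, 0, 3)
w1 = Bv₀ = (0·0 + (-3)·0 + 0·1; (-2)·0 + 4·0 + 1·1; 3·0 + 0·0 + 3·1) = (0, 1, 3)
Bw1 = (-3, 7, 9)
w1·Bw1 = 34; w1·w1 = 10; μ ≈ 34/10 = 3.4000

μ ≈ 3.4000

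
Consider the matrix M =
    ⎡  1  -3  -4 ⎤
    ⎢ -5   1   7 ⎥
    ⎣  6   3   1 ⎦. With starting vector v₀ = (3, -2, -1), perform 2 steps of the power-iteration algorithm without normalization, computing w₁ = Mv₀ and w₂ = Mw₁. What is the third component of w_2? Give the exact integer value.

17

w1 = Mv₀ = (13, -24, 11)
w2 = Mw1 = (41, -12, 17)
The requested component of w2 is 17.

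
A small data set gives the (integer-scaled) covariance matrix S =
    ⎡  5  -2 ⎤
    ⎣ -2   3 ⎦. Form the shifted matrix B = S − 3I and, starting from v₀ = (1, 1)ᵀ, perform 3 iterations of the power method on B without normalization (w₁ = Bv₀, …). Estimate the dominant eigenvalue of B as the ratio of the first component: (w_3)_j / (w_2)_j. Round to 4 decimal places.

B = S − 3I has rows (2, -2); (-2, 0)
w1 = Bv₀ = (0, -2)
w2 = Bw1 = (4, 0)
w3 = Bw2 = (8, -8)
Ratio: 8/4 = 2.0000

2.0000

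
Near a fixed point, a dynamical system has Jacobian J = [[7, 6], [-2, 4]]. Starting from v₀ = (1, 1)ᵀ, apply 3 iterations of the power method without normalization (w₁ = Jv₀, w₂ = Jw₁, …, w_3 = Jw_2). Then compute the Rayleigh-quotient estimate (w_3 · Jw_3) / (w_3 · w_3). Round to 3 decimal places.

λ ≈ 4.984

w1 = Jv₀ = (7·1 + 6·1; (-2)·1 + 4·1) = (13, 2)
w2 = Jw1 = (7·13 + 6·2; (-2)·13 + 4·2) = (103, -18)
w3 = Jw2 = (613, -278)
Jw3 = (2623, -2338)
w3·Jw3 = 613·2623 + (-278)·(-2338) = 2257863; w3·w3 = 613·613 + (-278)·(-278) = 453053
λ ≈ 2257863/453053 = 4.984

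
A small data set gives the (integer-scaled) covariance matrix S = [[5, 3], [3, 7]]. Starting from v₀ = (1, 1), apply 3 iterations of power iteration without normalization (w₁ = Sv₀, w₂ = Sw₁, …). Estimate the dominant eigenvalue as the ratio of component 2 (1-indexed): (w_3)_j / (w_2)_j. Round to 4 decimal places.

w1 = Sv₀ = (5·1 + 3·1; 3·1 + 7·1) = (8, 10)
w2 = Sw1 = (5·8 + 3·10; 3·8 + 7·10) = (70, 94)
w3 = Sw2 = (632, 868)
Ratio at component: 868 / 94 = 9.2340

λ ≈ 9.2340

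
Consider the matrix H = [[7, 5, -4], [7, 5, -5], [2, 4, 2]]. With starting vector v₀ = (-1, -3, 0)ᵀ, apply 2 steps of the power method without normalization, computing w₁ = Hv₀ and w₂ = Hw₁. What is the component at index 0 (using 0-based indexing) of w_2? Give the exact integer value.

w1 = Hv₀ = (7·(-1) + 5·(-3) + (-4)·0; 7·(-1) + 5·(-3) + (-5)·0; 2·(-1) + 4·(-3) + 2·0) = (-22, -22, -14)
w2 = Hw1 = (7·(-22) + 5·(-22) + (-4)·(-14); 7·(-22) + 5·(-22) + (-5)·(-14); 2·(-22) + 4·(-22) + 2·(-14)) = (-208, -194, -160)
The requested component of w2 is -208.

-208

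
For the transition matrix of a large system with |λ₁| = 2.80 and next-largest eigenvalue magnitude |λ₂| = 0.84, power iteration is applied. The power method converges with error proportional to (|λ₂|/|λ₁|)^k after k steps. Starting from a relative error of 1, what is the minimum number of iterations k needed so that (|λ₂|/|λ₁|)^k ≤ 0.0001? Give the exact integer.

|λ₂/λ₁| = 0.84/2.80 = 0.30000
Need k ≥ ln(0.0001) / ln(0.30000) = -9.2103 / -1.2040 ≈ 7.650
Smallest integer k satisfying the bound: 8

8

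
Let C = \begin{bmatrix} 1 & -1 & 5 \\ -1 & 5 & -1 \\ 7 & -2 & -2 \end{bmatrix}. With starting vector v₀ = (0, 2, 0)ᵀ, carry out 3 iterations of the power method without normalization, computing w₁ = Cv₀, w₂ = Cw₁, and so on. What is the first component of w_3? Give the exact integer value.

-218

w1 = Cv₀ = (-2, 10, -4)
w2 = Cw1 = (-32, 56, -26)
w3 = Cw2 = (-218, 338, -284)
The requested component of w3 is -218.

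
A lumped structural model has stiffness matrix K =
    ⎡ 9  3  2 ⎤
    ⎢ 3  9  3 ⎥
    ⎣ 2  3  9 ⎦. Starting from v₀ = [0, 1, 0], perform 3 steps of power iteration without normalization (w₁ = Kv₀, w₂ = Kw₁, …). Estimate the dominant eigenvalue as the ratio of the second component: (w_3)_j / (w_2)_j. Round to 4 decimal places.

w1 = Kv₀ = (9·0 + 3·1 + 2·0; 3·0 + 9·1 + 3·0; 2·0 + 3·1 + 9·0) = (3, 9, 3)
w2 = Kw1 = (9·3 + 3·9 + 2·3; 3·3 + 9·9 + 3·3; 2·3 + 3·9 + 9·3) = (60, 99, 60)
w3 = Kw2 = (957, 1251, 957)
Ratio at component: 1251 / 99 = 12.6364

λ ≈ 12.6364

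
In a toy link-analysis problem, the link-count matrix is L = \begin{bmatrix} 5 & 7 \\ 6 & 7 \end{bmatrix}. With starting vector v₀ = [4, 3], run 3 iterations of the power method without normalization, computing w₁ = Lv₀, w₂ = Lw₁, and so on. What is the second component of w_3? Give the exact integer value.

w1 = Lv₀ = (41, 45)
w2 = Lw1 = (520, 561)
w3 = Lw2 = (6527, 7047)
The requested component of w3 is 7047.

7047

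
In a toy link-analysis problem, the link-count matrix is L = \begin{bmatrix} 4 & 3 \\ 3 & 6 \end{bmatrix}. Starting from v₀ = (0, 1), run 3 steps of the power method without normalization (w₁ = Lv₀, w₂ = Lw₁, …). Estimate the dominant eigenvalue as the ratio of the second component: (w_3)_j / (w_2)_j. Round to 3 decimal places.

w1 = Lv₀ = (4·0 + 3·1; 3·0 + 6·1) = (3, 6)
w2 = Lw1 = (4·3 + 3·6; 3·3 + 6·6) = (30, 45)
w3 = Lw2 = (255, 360)
Ratio at component: 360 / 45 = 8.000

8.000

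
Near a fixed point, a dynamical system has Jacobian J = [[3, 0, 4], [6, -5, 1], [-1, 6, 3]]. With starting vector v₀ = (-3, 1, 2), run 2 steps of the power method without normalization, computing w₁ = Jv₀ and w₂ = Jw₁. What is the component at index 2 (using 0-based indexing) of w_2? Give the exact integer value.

-80

w1 = Jv₀ = (-1, -21, 15)
w2 = Jw1 = (57, 114, -80)
The requested component of w2 is -80.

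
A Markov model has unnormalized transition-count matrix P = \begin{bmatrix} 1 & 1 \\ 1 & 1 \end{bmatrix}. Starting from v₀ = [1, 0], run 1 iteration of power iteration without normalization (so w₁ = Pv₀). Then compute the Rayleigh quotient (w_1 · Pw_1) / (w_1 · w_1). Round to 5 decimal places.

w1 = Pv₀ = (1·1 + 1·0; 1·1 + 1·0) = (1, 1)
Pw1 = (2, 2)
w1·Pw1 = 1·2 + 1·2 = 4; w1·w1 = 1·1 + 1·1 = 2
λ ≈ 4/2 = 2.00000

2.00000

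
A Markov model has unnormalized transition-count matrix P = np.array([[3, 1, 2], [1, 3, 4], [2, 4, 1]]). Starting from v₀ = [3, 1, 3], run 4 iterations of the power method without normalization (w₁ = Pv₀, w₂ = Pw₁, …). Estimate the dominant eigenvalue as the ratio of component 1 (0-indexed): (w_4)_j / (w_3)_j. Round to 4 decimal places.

w1 = Pv₀ = (16, 18, 13)
w2 = Pw1 = (92, 122, 117)
w3 = Pw2 = (632, 926, 789)
w4 = Pw3 = (4400, 6566, 5757)
Ratio at component: 6566 / 926 = 7.0907

λ ≈ 7.0907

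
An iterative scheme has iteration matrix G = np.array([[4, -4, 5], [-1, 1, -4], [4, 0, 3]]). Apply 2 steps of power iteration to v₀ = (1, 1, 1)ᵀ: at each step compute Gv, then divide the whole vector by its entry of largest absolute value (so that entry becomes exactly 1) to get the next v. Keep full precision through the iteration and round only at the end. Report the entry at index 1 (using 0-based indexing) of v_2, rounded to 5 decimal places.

-0.52113

Gv0 = (5.000000, -4.000000, 7.000000); divide by 7.000000 → v1 = (0.714286, -0.571429, 1.000000)
Gv1 = (10.142857, -5.285714, 5.857143); divide by 10.142857 → v2 = (1.000000, -0.521127, 0.577465)
Requested entry of v2: -37/71 = -0.52113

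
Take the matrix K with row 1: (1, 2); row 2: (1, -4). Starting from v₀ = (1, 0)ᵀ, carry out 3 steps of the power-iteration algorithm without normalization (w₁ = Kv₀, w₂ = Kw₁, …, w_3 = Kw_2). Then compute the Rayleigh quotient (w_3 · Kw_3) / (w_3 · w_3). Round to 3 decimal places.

w1 = Kv₀ = (1·1 + 2·0; 1·1 + (-4)·0) = (1, 1)
w2 = Kw1 = (1·1 + 2·1; 1·1 + (-4)·1) = (3, -3)
w3 = Kw2 = (-3, 15)
Kw3 = (27, -63)
w3·Kw3 = (-3)·27 + 15·(-63) = -1026; w3·w3 = (-3)·(-3) + 15·15 = 234
λ ≈ -1026/234 = -4.385

λ ≈ -4.385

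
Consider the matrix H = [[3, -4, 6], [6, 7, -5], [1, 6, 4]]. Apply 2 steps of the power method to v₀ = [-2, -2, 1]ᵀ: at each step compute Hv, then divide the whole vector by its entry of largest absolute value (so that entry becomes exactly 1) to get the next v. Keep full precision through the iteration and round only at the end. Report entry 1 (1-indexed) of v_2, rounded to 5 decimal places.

-0.40367

Hv0 = (8.000000, -31.000000, -10.000000); divide by -31.000000 → v1 = (-0.258065, 1.000000, 0.322581)
Hv1 = (-2.838710, 3.838710, 7.032258); divide by 7.032258 → v2 = (-0.403670, 0.545872, 1.000000)
Requested entry of v2: 88/-218 = -0.40367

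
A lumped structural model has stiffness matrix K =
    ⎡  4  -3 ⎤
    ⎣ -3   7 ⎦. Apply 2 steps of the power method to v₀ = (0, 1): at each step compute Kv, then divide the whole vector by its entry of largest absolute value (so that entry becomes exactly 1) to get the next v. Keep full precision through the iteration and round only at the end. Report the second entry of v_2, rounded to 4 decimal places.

1.0000

Kv0 = (-3.00000, 7.00000); divide by 7.00000 → v1 = (-0.42857, 1.00000)
Kv1 = (-4.71429, 8.28571); divide by 8.28571 → v2 = (-0.56897, 1.00000)
Requested entry of v2: 58/58 = 1.0000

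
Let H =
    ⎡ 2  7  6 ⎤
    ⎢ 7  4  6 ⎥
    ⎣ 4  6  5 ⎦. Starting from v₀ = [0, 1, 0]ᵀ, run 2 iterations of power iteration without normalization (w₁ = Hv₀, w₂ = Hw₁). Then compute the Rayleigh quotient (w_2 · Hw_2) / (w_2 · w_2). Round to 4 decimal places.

λ ≈ 15.6560

w1 = Hv₀ = (7, 4, 6)
w2 = Hw1 = (78, 101, 82)
Hw2 = (1355, 1442, 1328)
w2·Hw2 = 78·1355 + 101·1442 + 82·1328 = 360228; w2·w2 = 78·78 + 101·101 + 82·82 = 23009
λ ≈ 360228/23009 = 15.6560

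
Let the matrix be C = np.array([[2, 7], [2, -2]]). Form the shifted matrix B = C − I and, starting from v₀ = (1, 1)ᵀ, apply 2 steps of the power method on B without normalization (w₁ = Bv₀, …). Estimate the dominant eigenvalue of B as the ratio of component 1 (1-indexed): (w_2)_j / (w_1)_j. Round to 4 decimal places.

0.1250

B = C − I has rows (1, 7); (2, -3)
w1 = Bv₀ = (1·1 + 7·1; 2·1 + (-3)·1) = (8, -1)
w2 = Bw1 = (1·8 + 7·(-1); 2·8 + (-3)·(-1)) = (1, 19)
Ratio: 1/8 = 0.1250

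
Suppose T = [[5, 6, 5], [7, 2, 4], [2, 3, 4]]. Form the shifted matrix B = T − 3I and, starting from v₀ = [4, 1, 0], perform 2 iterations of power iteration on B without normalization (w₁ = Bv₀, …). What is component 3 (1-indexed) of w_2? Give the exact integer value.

B = T − 3I has rows (2, 6, 5); (7, -1, 4); (2, 3, 1)
w1 = Bv₀ = (14, 27, 11)
w2 = Bw1 = (245, 115, 120)
Requested component of w2: 120

120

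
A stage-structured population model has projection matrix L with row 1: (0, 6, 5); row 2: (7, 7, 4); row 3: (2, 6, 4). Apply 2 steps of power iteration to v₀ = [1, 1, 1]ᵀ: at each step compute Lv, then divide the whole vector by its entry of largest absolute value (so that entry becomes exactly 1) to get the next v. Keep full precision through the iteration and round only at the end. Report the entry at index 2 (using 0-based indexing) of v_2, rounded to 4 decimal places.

0.7092

Lv0 = (11.00000, 18.00000, 12.00000); divide by 18.00000 → v1 = (0.61111, 1.00000, 0.66667)
Lv1 = (9.33333, 13.94444, 9.88889); divide by 13.94444 → v2 = (0.66932, 1.00000, 0.70916)
Requested entry of v2: 178/251 = 0.7092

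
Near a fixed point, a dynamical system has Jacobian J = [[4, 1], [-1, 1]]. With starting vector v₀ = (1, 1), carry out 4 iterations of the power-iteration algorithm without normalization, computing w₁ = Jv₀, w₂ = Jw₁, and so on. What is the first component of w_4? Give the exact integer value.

275

w1 = Jv₀ = (4·1 + 1·1; (-1)·1 + 1·1) = (5, 0)
w2 = Jw1 = (4·5 + 1·0; (-1)·5 + 1·0) = (20, -5)
w3 = Jw2 = (75, -25)
w4 = Jw3 = (275, -100)
The requested component of w4 is 275.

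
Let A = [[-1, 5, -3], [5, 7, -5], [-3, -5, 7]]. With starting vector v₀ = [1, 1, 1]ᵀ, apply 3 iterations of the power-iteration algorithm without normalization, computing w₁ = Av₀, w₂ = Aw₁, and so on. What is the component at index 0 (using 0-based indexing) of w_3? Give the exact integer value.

393

w1 = Av₀ = ((-1)·1 + 5·1 + (-3)·1; 5·1 + 7·1 + (-5)·1; (-3)·1 + (-5)·1 + 7·1) = (1, 7, -1)
w2 = Aw1 = ((-1)·1 + 5·7 + (-3)·(-1); 5·1 + 7·7 + (-5)·(-1); (-3)·1 + (-5)·7 + 7·(-1)) = (37, 59, -45)
w3 = Aw2 = (393, 823, -721)
The requested component of w3 is 393.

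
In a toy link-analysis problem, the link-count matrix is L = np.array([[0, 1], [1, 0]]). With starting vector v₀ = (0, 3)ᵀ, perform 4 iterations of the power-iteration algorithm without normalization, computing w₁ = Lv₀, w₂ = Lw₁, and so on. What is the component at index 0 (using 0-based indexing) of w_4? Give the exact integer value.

0

w1 = Lv₀ = (0·0 + 1·3; 1·0 + 0·3) = (3, 0)
w2 = Lw1 = (0·3 + 1·0; 1·3 + 0·0) = (0, 3)
w3 = Lw2 = (3, 0)
w4 = Lw3 = (0, 3)
The requested component of w4 is 0.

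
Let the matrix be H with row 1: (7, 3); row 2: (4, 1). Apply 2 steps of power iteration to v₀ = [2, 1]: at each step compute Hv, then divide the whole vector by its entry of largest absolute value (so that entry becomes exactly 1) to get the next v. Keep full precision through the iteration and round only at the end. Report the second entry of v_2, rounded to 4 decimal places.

Hv0 = (17.00000, 9.00000); divide by 17.00000 → v1 = (1.00000, 0.52941)
Hv1 = (8.58824, 4.52941); divide by 8.58824 → v2 = (1.00000, 0.52740)
Requested entry of v2: 77/146 = 0.5274

0.5274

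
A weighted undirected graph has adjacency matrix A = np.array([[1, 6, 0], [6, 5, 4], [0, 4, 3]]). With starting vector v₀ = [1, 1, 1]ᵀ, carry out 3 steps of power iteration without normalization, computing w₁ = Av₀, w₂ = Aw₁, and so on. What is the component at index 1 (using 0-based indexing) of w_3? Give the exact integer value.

1631

w1 = Av₀ = (1·1 + 6·1 + 0·1; 6·1 + 5·1 + 4·1; 0·1 + 4·1 + 3·1) = (7, 15, 7)
w2 = Aw1 = (1·7 + 6·15 + 0·7; 6·7 + 5·15 + 4·7; 0·7 + 4·15 + 3·7) = (97, 145, 81)
w3 = Aw2 = (967, 1631, 823)
The requested component of w3 is 1631.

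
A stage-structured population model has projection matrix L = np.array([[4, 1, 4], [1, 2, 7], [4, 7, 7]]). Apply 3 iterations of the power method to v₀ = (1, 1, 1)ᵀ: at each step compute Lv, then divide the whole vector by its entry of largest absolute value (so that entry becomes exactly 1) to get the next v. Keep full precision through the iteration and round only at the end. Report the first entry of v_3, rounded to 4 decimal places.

Lv0 = (9.00000, 10.00000, 18.00000); divide by 18.00000 → v1 = (0.50000, 0.55556, 1.00000)
Lv1 = (6.55556, 8.61111, 12.88889); divide by 12.88889 → v2 = (0.50862, 0.66810, 1.00000)
Lv2 = (6.70259, 8.84483, 13.71121); divide by 13.71121 → v3 = (0.48884, 0.64508, 1.00000)
Requested entry of v3: 1555/3181 = 0.4888

0.4888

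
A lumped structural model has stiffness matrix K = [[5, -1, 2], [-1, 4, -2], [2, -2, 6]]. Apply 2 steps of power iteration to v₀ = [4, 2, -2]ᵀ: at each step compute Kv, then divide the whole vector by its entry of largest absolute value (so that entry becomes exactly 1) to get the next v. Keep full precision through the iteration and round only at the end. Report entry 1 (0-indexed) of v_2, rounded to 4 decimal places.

0.7391

Kv0 = (14.00000, 8.00000, -8.00000); divide by 14.00000 → v1 = (1.00000, 0.57143, -0.57143)
Kv1 = (3.28571, 2.42857, -2.57143); divide by 3.28571 → v2 = (1.00000, 0.73913, -0.78261)
Requested entry of v2: 34/46 = 0.7391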